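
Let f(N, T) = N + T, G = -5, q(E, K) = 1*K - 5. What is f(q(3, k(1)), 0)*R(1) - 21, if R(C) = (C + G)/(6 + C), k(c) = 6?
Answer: -151/7 ≈ -21.571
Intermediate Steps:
q(E, K) = -5 + K (q(E, K) = K - 5 = -5 + K)
R(C) = (-5 + C)/(6 + C) (R(C) = (C - 5)/(6 + C) = (-5 + C)/(6 + C))
f(q(3, k(1)), 0)*R(1) - 21 = ((-5 + 6) + 0)*((-5 + 1)/(6 + 1)) - 21 = (1 + 0)*(-4/7) - 21 = 1*((1/7)*(-4)) - 21 = 1*(-4/7) - 21 = -4/7 - 21 = -151/7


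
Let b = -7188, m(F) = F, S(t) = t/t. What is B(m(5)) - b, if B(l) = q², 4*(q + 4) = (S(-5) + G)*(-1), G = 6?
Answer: 115537/16 ≈ 7221.1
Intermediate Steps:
S(t) = 1
q = -23/4 (q = -4 + ((1 + 6)*(-1))/4 = -4 + (7*(-1))/4 = -4 + (¼)*(-7) = -4 - 7/4 = -23/4 ≈ -5.7500)
B(l) = 529/16 (B(l) = (-23/4)² = 529/16)
B(m(5)) - b = 529/16 - 1*(-7188) = 529/16 + 7188 = 115537/16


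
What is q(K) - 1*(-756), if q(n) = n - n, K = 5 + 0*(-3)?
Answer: 756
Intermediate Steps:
K = 5 (K = 5 + 0 = 5)
q(n) = 0
q(K) - 1*(-756) = 0 - 1*(-756) = 0 + 756 = 756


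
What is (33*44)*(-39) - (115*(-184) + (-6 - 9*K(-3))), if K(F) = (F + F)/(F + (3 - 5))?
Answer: -177256/5 ≈ -35451.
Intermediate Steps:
K(F) = 2*F/(-2 + F) (K(F) = (2*F)/(F - 2) = (2*F)/(-2 + F) = 2*F/(-2 + F))
(33*44)*(-39) - (115*(-184) + (-6 - 9*K(-3))) = (33*44)*(-39) - (115*(-184) + (-6 - 18*(-3)/(-2 - 3))) = 1452*(-39) - (-21160 + (-6 - 18*(-3)/(-5))) = -56628 - (-21160 + (-6 - 18*(-3)*(-1)/5)) = -56628 - (-21160 + (-6 - 9*6/5)) = -56628 - (-21160 + (-6 - 54/5)) = -56628 - (-21160 - 84/5) = -56628 - 1*(-105884/5) = -56628 + 105884/5 = -177256/5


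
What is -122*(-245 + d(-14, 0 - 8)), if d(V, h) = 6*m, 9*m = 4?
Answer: 88694/3 ≈ 29565.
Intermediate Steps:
m = 4/9 (m = (1/9)*4 = 4/9 ≈ 0.44444)
d(V, h) = 8/3 (d(V, h) = 6*(4/9) = 8/3)
-122*(-245 + d(-14, 0 - 8)) = -122*(-245 + 8/3) = -122*(-727/3) = 88694/3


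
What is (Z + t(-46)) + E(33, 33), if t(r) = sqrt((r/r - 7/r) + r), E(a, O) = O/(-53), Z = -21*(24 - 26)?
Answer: 2193/53 + I*sqrt(94898)/46 ≈ 41.377 + 6.6969*I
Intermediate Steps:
Z = 42 (Z = -21*(-2) = 42)
E(a, O) = -O/53 (E(a, O) = O*(-1/53) = -O/53)
t(r) = sqrt(1 + r - 7/r) (t(r) = sqrt((1 - 7/r) + r) = sqrt(1 + r - 7/r))
(Z + t(-46)) + E(33, 33) = (42 + sqrt(1 - 46 - 7/(-46))) - 1/53*33 = (42 + sqrt(1 - 46 - 7*(-1/46))) - 33/53 = (42 + sqrt(1 - 46 + 7/46)) - 33/53 = (42 + sqrt(-2063/46)) - 33/53 = (42 + I*sqrt(94898)/46) - 33/53 = 2193/53 + I*sqrt(94898)/46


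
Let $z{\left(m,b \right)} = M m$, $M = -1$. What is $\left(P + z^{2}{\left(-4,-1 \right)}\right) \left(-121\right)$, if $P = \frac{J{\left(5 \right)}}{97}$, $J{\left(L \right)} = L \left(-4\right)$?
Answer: $- \frac{185372}{97} \approx -1911.1$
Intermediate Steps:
$z{\left(m,b \right)} = - m$
$J{\left(L \right)} = - 4 L$
$P = - \frac{20}{97}$ ($P = \frac{\left(-4\right) 5}{97} = \left(-20\right) \frac{1}{97} = - \frac{20}{97} \approx -0.20619$)
$\left(P + z^{2}{\left(-4,-1 \right)}\right) \left(-121\right) = \left(- \frac{20}{97} + \left(\left(-1\right) \left(-4\right)\right)^{2}\right) \left(-121\right) = \left(- \frac{20}{97} + 4^{2}\right) \left(-121\right) = \left(- \frac{20}{97} + 16\right) \left(-121\right) = \frac{1532}{97} \left(-121\right) = - \frac{185372}{97}$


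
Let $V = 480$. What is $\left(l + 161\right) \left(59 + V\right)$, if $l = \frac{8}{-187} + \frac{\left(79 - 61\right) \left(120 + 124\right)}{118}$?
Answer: $\frac{107138157}{1003} \approx 1.0682 \cdot 10^{5}$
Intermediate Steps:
$l = \frac{410180}{11033}$ ($l = 8 \left(- \frac{1}{187}\right) + 18 \cdot 244 \cdot \frac{1}{118} = - \frac{8}{187} + 4392 \cdot \frac{1}{118} = - \frac{8}{187} + \frac{2196}{59} = \frac{410180}{11033} \approx 37.178$)
$\left(l + 161\right) \left(59 + V\right) = \left(\frac{410180}{11033} + 161\right) \left(59 + 480\right) = \frac{2186493}{11033} \cdot 539 = \frac{107138157}{1003}$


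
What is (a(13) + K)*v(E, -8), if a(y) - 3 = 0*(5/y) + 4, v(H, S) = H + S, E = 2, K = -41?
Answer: 204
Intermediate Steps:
a(y) = 7 (a(y) = 3 + (0*(5/y) + 4) = 3 + (0 + 4) = 3 + 4 = 7)
(a(13) + K)*v(E, -8) = (7 - 41)*(2 - 8) = -34*(-6) = 204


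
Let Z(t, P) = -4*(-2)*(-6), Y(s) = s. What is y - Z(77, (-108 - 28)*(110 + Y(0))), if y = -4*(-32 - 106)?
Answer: 600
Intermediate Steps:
y = 552 (y = -4*(-138) = 552)
Z(t, P) = -48 (Z(t, P) = 8*(-6) = -48)
y - Z(77, (-108 - 28)*(110 + Y(0))) = 552 - 1*(-48) = 552 + 48 = 600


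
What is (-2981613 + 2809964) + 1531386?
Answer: 1359737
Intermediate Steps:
(-2981613 + 2809964) + 1531386 = -171649 + 1531386 = 1359737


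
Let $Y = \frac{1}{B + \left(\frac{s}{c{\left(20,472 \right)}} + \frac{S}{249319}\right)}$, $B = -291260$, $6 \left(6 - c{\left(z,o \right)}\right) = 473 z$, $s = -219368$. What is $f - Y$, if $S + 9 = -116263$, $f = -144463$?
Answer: $- \frac{6175904016565285682}{42750766747971} \approx -1.4446 \cdot 10^{5}$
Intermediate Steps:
$c{\left(z,o \right)} = 6 - \frac{473 z}{6}$
$S = -116272$ ($S = -9 - 116263 = -116272$)
$Y = - \frac{146848891}{42750766747971}$ ($Y = \frac{1}{-291260 - \left(\frac{116272}{249319} + \frac{219368}{6 - \frac{4730}{3}}\right)} = \frac{1}{-291260 - \left(\frac{116272}{249319} + \frac{219368}{- \frac{4712}{3}}\right)} = \frac{1}{-291260 - - \frac{20441244689}{146848891}} = \frac{1}{-291260 + \left(\frac{82263}{589} - \frac{116272}{249319}\right)} = \frac{1}{-291260 + \frac{20441244689}{146848891}} = \frac{1}{- \frac{42750766747971}{146848891}} = - \frac{146848891}{42750766747971} \approx -3.435 \cdot 10^{-6}$)
$f - Y = -144463 - - \frac{146848891}{42750766747971} = -144463 + \frac{146848891}{42750766747971} = - \frac{6175904016565285682}{42750766747971}$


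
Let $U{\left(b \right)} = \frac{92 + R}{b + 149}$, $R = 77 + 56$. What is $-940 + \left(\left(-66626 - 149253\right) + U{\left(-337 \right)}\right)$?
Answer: $- \frac{40762197}{188} \approx -2.1682 \cdot 10^{5}$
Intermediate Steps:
$R = 133$
$U{\left(b \right)} = \frac{225}{149 + b}$ ($U{\left(b \right)} = \frac{92 + 133}{b + 149} = \frac{225}{149 + b}$)
$-940 + \left(\left(-66626 - 149253\right) + U{\left(-337 \right)}\right) = -940 + \left(\left(-66626 - 149253\right) + \frac{225}{149 - 337}\right) = -940 - \left(215879 - \frac{225}{-188}\right) = -940 + \left(-215879 + 225 \left(- \frac{1}{188}\right)\right) = -940 - \frac{40585477}{188} = - \frac{40762197}{188}$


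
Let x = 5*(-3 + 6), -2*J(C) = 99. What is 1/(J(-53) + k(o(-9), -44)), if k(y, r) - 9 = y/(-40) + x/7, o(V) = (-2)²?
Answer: -35/1346 ≈ -0.026003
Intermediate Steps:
o(V) = 4
J(C) = -99/2 (J(C) = -½*99 = -99/2)
x = 15 (x = 5*3 = 15)
k(y, r) = 78/7 - y/40 (k(y, r) = 9 + (y/(-40) + 15/7) = 9 + (y*(-1/40) + 15*(⅐)) = 9 + (-y/40 + 15/7) = 9 + (15/7 - y/40) = 78/7 - y/40)
1/(J(-53) + k(o(-9), -44)) = 1/(-99/2 + (78/7 - 1/40*4)) = 1/(-99/2 + (78/7 - ⅒)) = 1/(-99/2 + 773/70) = 1/(-1346/35) = -35/1346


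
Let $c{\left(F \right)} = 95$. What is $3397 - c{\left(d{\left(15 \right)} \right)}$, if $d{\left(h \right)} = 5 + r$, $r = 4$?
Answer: $3302$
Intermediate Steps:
$d{\left(h \right)} = 9$ ($d{\left(h \right)} = 5 + 4 = 9$)
$3397 - c{\left(d{\left(15 \right)} \right)} = 3397 - 95 = 3302$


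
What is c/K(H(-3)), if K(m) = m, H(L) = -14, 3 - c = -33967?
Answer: -16985/7 ≈ -2426.4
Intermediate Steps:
c = 33970 (c = 3 - 1*(-33967) = 3 + 33967 = 33970)
c/K(H(-3)) = 33970/(-14) = 33970*(-1/14) = -16985/7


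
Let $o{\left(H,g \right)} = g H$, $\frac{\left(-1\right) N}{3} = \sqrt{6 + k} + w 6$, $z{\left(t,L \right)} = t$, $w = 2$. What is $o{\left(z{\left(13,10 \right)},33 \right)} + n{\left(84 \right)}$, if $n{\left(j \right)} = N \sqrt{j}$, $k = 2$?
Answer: $429 - 72 \sqrt{21} - 12 \sqrt{42} \approx 21.286$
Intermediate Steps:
$N = -36 - 6 \sqrt{2}$ ($N = - 3 \left(\sqrt{6 + 2} + 2 \cdot 6\right) = - 3 \left(\sqrt{8} + 12\right) = - 3 \left(2 \sqrt{2} + 12\right) = - 3 \left(12 + 2 \sqrt{2}\right) = -36 - 6 \sqrt{2} \approx -44.485$)
$o{\left(H,g \right)} = H g$
$n{\left(j \right)} = \sqrt{j} \left(-36 - 6 \sqrt{2}\right)$ ($n{\left(j \right)} = \left(-36 - 6 \sqrt{2}\right) \sqrt{j} = \sqrt{j} \left(-36 - 6 \sqrt{2}\right)$)
$o{\left(z{\left(13,10 \right)},33 \right)} + n{\left(84 \right)} = 13 \cdot 33 + 6 \sqrt{84} \left(-6 - \sqrt{2}\right) = 429 + 6 \cdot 2 \sqrt{21} \left(-6 - \sqrt{2}\right) = 429 + 12 \sqrt{21} \left(-6 - \sqrt{2}\right)$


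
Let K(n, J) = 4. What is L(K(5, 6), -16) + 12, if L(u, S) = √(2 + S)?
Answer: 12 + I*√14 ≈ 12.0 + 3.7417*I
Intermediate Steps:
L(K(5, 6), -16) + 12 = √(2 - 16) + 12 = √(-14) + 12 = I*√14 + 12 = 12 + I*√14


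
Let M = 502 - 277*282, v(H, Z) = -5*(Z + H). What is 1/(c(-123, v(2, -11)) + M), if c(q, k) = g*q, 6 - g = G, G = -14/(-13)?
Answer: -13/1016828 ≈ -1.2785e-5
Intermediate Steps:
v(H, Z) = -5*H - 5*Z (v(H, Z) = -5*(H + Z) = -5*H - 5*Z)
M = -77612 (M = 502 - 78114 = -77612)
G = 14/13 (G = -14*(-1/13) = 14/13 ≈ 1.0769)
g = 64/13 (g = 6 - 1*14/13 = 6 - 14/13 = 64/13 ≈ 4.9231)
c(q, k) = 64*q/13
1/(c(-123, v(2, -11)) + M) = 1/((64/13)*(-123) - 77612) = 1/(-7872/13 - 77612) = 1/(-1016828/13) = -13/1016828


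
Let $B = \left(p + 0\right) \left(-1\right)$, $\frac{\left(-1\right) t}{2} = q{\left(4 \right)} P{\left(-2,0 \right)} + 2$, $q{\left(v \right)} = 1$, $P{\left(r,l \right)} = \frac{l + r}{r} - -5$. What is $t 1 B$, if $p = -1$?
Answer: $-16$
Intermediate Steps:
$P{\left(r,l \right)} = 5 + \frac{l + r}{r}$ ($P{\left(r,l \right)} = \frac{l + r}{r} + 5 = 5 + \frac{l + r}{r}$)
$t = -16$ ($t = - 2 \left(1 \left(6 + \frac{0}{-2}\right) + 2\right) = - 2 \left(1 \left(6 + 0 \left(- \frac{1}{2}\right)\right) + 2\right) = - 2 \left(1 \left(6 + 0\right) + 2\right) = - 2 \left(1 \cdot 6 + 2\right) = - 2 \left(6 + 2\right) = \left(-2\right) 8 = -16$)
$B = 1$ ($B = \left(-1 + 0\right) \left(-1\right) = \left(-1\right) \left(-1\right) = 1$)
$t 1 B = \left(-16\right) 1 \cdot 1 = \left(-16\right) 1 = -16$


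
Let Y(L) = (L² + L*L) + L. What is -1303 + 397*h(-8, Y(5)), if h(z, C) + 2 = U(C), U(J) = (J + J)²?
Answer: 4801603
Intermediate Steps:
U(J) = 4*J² (U(J) = (2*J)² = 4*J²)
Y(L) = L + 2*L² (Y(L) = (L² + L²) + L = 2*L² + L = L + 2*L²)
h(z, C) = -2 + 4*C²
-1303 + 397*h(-8, Y(5)) = -1303 + 397*(-2 + 4*(5*(1 + 2*5))²) = -1303 + 397*(-2 + 4*(5*(1 + 10))²) = -1303 + 397*(-2 + 4*(5*11)²) = -1303 + 397*(-2 + 4*55²) = -1303 + 397*(-2 + 4*3025) = -1303 + 397*(-2 + 12100) = -1303 + 397*12098 = -1303 + 4802906 = 4801603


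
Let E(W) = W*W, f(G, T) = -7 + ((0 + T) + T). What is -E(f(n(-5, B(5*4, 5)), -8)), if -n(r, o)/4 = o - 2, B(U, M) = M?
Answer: -529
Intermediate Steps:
n(r, o) = 8 - 4*o (n(r, o) = -4*(o - 2) = -4*(-2 + o) = 8 - 4*o)
f(G, T) = -7 + 2*T (f(G, T) = -7 + (T + T) = -7 + 2*T)
E(W) = W**2
-E(f(n(-5, B(5*4, 5)), -8)) = -(-7 + 2*(-8))**2 = -(-7 - 16)**2 = -1*(-23)**2 = -1*529 = -529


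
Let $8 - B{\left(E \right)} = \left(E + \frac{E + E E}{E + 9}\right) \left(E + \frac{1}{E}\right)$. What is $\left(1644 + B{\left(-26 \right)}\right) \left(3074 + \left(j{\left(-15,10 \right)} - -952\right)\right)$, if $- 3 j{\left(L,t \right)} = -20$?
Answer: $- \frac{4234300}{51} \approx -83026.0$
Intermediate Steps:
$j{\left(L,t \right)} = \frac{20}{3}$ ($j{\left(L,t \right)} = \left(- \frac{1}{3}\right) \left(-20\right) = \frac{20}{3}$)
$B{\left(E \right)} = 8 - \left(E + \frac{1}{E}\right) \left(E + \frac{E + E^{2}}{9 + E}\right)$ ($B{\left(E \right)} = 8 - \left(E + \frac{E + E E}{E + 9}\right) \left(E + \frac{1}{E}\right) = 8 - \left(E + \frac{E + E^{2}}{9 + E}\right) \left(E + \frac{1}{E}\right) = 8 - \left(E + \frac{1}{E}\right) \left(E + \frac{E + E^{2}}{9 + E}\right)$)
$\left(1644 + B{\left(-26 \right)}\right) \left(3074 + \left(j{\left(-15,10 \right)} - -952\right)\right) = \left(1644 + \frac{2 \left(31 - \left(-26\right)^{3} - 5 \left(-26\right)^{2} + 3 \left(-26\right)\right)}{9 - 26}\right) \left(3074 + \left(\frac{20}{3} - -952\right)\right) = \left(1644 + \frac{2 \left(31 - -17576 - 3380 - 78\right)}{-17}\right) \left(3074 + \left(\frac{20}{3} + 952\right)\right) = \left(1644 + 2 \left(- \frac{1}{17}\right) \left(31 + 17576 - 3380 - 78\right)\right) \left(3074 + \frac{2876}{3}\right) = \left(1644 + 2 \left(- \frac{1}{17}\right) 14149\right) \frac{12098}{3} = \left(1644 - \frac{28298}{17}\right) \frac{12098}{3} = \left(- \frac{350}{17}\right) \frac{12098}{3} = - \frac{4234300}{51}$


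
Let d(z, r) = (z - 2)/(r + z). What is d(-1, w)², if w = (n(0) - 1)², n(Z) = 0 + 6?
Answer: 1/64 ≈ 0.015625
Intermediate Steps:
n(Z) = 6
w = 25 (w = (6 - 1)² = 5² = 25)
d(z, r) = (-2 + z)/(r + z)
d(-1, w)² = ((-2 - 1)/(25 - 1))² = (-3/24)² = ((1/24)*(-3))² = (-⅛)² = 1/64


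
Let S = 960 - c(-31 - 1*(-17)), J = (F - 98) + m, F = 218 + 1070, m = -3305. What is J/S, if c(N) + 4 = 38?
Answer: -2115/926 ≈ -2.2840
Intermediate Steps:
F = 1288
c(N) = 34 (c(N) = -4 + 38 = 34)
J = -2115 (J = (1288 - 98) - 3305 = 1190 - 3305 = -2115)
S = 926 (S = 960 - 1*34 = 960 - 34 = 926)
J/S = -2115/926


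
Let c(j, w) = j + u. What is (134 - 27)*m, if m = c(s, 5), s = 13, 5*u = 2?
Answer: 7169/5 ≈ 1433.8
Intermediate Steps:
u = ⅖ (u = (⅕)*2 = ⅖ ≈ 0.40000)
c(j, w) = ⅖ + j (c(j, w) = j + ⅖ = ⅖ + j)
m = 67/5 (m = ⅖ + 13 = 67/5 ≈ 13.400)
(134 - 27)*m = (134 - 27)*(67/5) = 107*(67/5) = 7169/5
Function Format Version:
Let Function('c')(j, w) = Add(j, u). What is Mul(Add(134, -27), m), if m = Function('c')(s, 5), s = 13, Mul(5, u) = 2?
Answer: Rational(7169, 5) ≈ 1433.8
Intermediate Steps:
u = Rational(2, 5) (u = Mul(Rational(1, 5), 2) = Rational(2, 5) ≈ 0.40000)
Function('c')(j, w) = Add(Rational(2, 5), j) (Function('c')(j, w) = Add(j, Rational(2, 5)) = Add(Rational(2, 5), j))
m = Rational(67, 5) (m = Add(Rational(2, 5), 13) = Rational(67, 5) ≈ 13.400)
Mul(Add(134, -27), m) = Mul(Add(134, -27), Rational(67, 5)) = Mul(107, Rational(67, 5)) = Rational(7169, 5)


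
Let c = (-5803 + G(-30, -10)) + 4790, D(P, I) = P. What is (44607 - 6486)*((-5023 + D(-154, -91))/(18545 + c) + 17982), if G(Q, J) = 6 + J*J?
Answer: 12090507404019/17638 ≈ 6.8548e+8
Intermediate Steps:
G(Q, J) = 6 + J²
c = -907 (c = (-5803 + (6 + (-10)²)) + 4790 = (-5803 + (6 + 100)) + 4790 = (-5803 + 106) + 4790 = -5697 + 4790 = -907)
(44607 - 6486)*((-5023 + D(-154, -91))/(18545 + c) + 17982) = (44607 - 6486)*((-5023 - 154)/(18545 - 907) + 17982) = 38121*(-5177/17638 + 17982) = 38121*(317161339/17638) = 12090507404019/17638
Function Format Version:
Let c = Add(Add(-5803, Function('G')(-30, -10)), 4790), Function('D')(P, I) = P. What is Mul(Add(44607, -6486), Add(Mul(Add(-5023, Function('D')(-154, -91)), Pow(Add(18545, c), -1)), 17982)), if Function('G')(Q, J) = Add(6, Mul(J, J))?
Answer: Rational(12090507404019, 17638) ≈ 6.8548e+8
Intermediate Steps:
Function('G')(Q, J) = Add(6, Pow(J, 2))
c = -907 (c = Add(Add(-5803, Add(6, Pow(-10, 2))), 4790) = Add(Add(-5803, Add(6, 100)), 4790) = Add(Add(-5803, 106), 4790) = Add(-5697, 4790) = -907)
Mul(Add(44607, -6486), Add(Mul(Add(-5023, Function('D')(-154, -91)), Pow(Add(18545, c), -1)), 17982)) = Mul(Add(44607, -6486), Add(Mul(Add(-5023, -154), Pow(Add(18545, -907), -1)), 17982)) = Mul(38121, Add(Mul(-5177, Pow(17638, -1)), 17982)) = Mul(38121, Add(Mul(-5177, Rational(1, 17638)), 17982)) = Mul(38121, Add(Rational(-5177, 17638), 17982)) = Mul(38121, Rational(317161339, 17638)) = Rational(12090507404019, 17638)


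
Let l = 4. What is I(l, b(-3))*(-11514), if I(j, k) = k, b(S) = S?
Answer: 34542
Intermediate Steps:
I(l, b(-3))*(-11514) = -3*(-11514) = 34542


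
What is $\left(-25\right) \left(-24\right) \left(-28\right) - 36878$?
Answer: $-53678$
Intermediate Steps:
$\left(-25\right) \left(-24\right) \left(-28\right) - 36878 = 600 \left(-28\right) - 36878 = -16800 - 36878 = -53678$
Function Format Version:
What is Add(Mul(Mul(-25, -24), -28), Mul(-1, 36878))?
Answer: -53678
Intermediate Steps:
Add(Mul(Mul(-25, -24), -28), Mul(-1, 36878)) = Add(Mul(600, -28), -36878) = Add(-16800, -36878) = -53678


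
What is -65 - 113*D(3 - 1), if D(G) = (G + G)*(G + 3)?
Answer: -2325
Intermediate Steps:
D(G) = 2*G*(3 + G) (D(G) = (2*G)*(3 + G) = 2*G*(3 + G))
-65 - 113*D(3 - 1) = -65 - 226*(3 - 1)*(3 + (3 - 1)) = -65 - 226*2*(3 + 2) = -65 - 226*2*5 = -65 - 113*20 = -65 - 2260 = -2325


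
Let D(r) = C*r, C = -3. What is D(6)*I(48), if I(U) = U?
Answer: -864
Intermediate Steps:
D(r) = -3*r
D(6)*I(48) = -3*6*48 = -18*48 = -864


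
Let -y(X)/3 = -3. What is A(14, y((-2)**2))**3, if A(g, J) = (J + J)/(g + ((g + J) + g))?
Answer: 216/4913 ≈ 0.043965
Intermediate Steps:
y(X) = 9 (y(X) = -3*(-3) = 9)
A(g, J) = 2*J/(J + 3*g) (A(g, J) = (2*J)/(g + ((J + g) + g)) = (2*J)/(g + (J + 2*g)) = (2*J)/(J + 3*g) = 2*J/(J + 3*g))
A(14, y((-2)**2))**3 = (2*9/(9 + 3*14))**3 = (2*9/(9 + 42))**3 = (2*9/51)**3 = (2*9*(1/51))**3 = (6/17)**3 = 216/4913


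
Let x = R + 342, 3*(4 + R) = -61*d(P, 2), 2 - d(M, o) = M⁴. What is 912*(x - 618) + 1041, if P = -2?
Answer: 5297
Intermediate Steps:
d(M, o) = 2 - M⁴
R = 842/3 (R = -4 + (-61*(2 - 1*(-2)⁴))/3 = -4 + (-61*(2 - 1*16))/3 = -4 + (-61*(2 - 16))/3 = -4 + (-61*(-14))/3 = -4 + (⅓)*854 = -4 + 854/3 = 842/3 ≈ 280.67)
x = 1868/3 (x = 842/3 + 342 = 1868/3 ≈ 622.67)
912*(x - 618) + 1041 = 912*(1868/3 - 618) + 1041 = 912*(14/3) + 1041 = 4256 + 1041 = 5297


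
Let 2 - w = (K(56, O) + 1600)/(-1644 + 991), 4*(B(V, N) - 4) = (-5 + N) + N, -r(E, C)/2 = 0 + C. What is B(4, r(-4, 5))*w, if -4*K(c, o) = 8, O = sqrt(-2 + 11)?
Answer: -6534/653 ≈ -10.006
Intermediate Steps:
O = 3 (O = sqrt(9) = 3)
K(c, o) = -2 (K(c, o) = -1/4*8 = -2)
r(E, C) = -2*C (r(E, C) = -2*(0 + C) = -2*C)
B(V, N) = 11/4 + N/2 (B(V, N) = 4 + ((-5 + N) + N)/4 = 4 + (-5 + 2*N)/4 = 4 + (-5/4 + N/2) = 11/4 + N/2)
w = 2904/653 (w = 2 - (-2 + 1600)/(-1644 + 991) = 2 - 1598/(-653) = 2 - 1598*(-1)/653 = 2 - 1*(-1598/653) = 2 + 1598/653 = 2904/653 ≈ 4.4472)
B(4, r(-4, 5))*w = (11/4 + (-2*5)/2)*(2904/653) = (11/4 + (1/2)*(-10))*(2904/653) = (11/4 - 5)*(2904/653) = -9/4*2904/653 = -6534/653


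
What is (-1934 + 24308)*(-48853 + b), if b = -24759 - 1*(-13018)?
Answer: -1355730156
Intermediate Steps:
b = -11741 (b = -24759 + 13018 = -11741)
(-1934 + 24308)*(-48853 + b) = (-1934 + 24308)*(-48853 - 11741) = 22374*(-60594) = -1355730156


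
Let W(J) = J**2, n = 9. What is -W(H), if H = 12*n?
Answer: -11664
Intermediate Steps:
H = 108 (H = 12*9 = 108)
-W(H) = -1*108**2 = -1*11664 = -11664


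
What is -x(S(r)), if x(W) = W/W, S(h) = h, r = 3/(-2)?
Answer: -1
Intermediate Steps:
r = -3/2 (r = 3*(-1/2) = -3/2 ≈ -1.5000)
x(W) = 1
-x(S(r)) = -1*1 = -1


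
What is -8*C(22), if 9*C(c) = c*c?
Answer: -3872/9 ≈ -430.22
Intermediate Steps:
C(c) = c²/9 (C(c) = (c*c)/9 = c²/9)
-8*C(22) = -8*22²/9 = -8*484/9 = -3872/9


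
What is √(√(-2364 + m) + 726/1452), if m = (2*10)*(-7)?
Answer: √(2 + 8*I*√626)/2 ≈ 5.0271 + 4.9771*I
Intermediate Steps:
m = -140 (m = 20*(-7) = -140)
√(√(-2364 + m) + 726/1452) = √(√(-2364 - 140) + 726/1452) = √(√(-2504) + 726*(1/1452)) = √(2*I*√626 + ½) = √(½ + 2*I*√626)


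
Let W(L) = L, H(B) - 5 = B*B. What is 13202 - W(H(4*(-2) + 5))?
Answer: 13188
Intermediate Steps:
H(B) = 5 + B² (H(B) = 5 + B*B = 5 + B²)
13202 - W(H(4*(-2) + 5)) = 13202 - (5 + (4*(-2) + 5)²) = 13202 - (5 + (-8 + 5)²) = 13202 - (5 + (-3)²) = 13202 - (5 + 9) = 13202 - 1*14 = 13202 - 14 = 13188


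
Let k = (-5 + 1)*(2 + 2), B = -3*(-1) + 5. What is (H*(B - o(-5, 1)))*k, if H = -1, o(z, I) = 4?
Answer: 64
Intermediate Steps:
B = 8 (B = 3 + 5 = 8)
k = -16 (k = -4*4 = -16)
(H*(B - o(-5, 1)))*k = -(8 - 1*4)*(-16) = -(8 - 4)*(-16) = -1*4*(-16) = -4*(-16) = 64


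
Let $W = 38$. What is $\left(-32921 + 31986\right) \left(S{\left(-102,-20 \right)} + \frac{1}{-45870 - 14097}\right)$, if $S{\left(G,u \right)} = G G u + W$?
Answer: $\frac{11664737065025}{59967} \approx 1.9452 \cdot 10^{8}$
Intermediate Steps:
$S{\left(G,u \right)} = 38 + u G^{2}$ ($S{\left(G,u \right)} = G G u + 38 = G^{2} u + 38 = u G^{2} + 38 = 38 + u G^{2}$)
$\left(-32921 + 31986\right) \left(S{\left(-102,-20 \right)} + \frac{1}{-45870 - 14097}\right) = \left(-32921 + 31986\right) \left(\left(38 - 20 \left(-102\right)^{2}\right) + \frac{1}{-45870 - 14097}\right) = - 935 \left(\left(38 - 208080\right) + \frac{1}{-59967}\right) = - 935 \left(\left(38 - 208080\right) - \frac{1}{59967}\right) = - 935 \left(-208042 - \frac{1}{59967}\right) = \left(-935\right) \left(- \frac{12475654615}{59967}\right) = \frac{11664737065025}{59967}$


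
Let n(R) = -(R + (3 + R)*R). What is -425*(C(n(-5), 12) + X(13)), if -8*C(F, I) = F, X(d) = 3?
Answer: -12325/8 ≈ -1540.6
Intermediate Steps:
n(R) = -R - R*(3 + R) (n(R) = -(R + R*(3 + R)) = -R - R*(3 + R))
C(F, I) = -F/8
-425*(C(n(-5), 12) + X(13)) = -425*(-(-1)*(-5)*(4 - 5)/8 + 3) = -425*(-(-1)*(-5)*(-1)/8 + 3) = -425*(-⅛*(-5) + 3) = -425*(5/8 + 3) = -425*29/8 = -12325/8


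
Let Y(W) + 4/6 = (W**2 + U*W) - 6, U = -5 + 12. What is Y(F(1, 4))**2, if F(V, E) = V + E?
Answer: 25600/9 ≈ 2844.4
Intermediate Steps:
U = 7
F(V, E) = E + V
Y(W) = -20/3 + W**2 + 7*W (Y(W) = -2/3 + ((W**2 + 7*W) - 6) = -2/3 + (-6 + W**2 + 7*W) = -20/3 + W**2 + 7*W)
Y(F(1, 4))**2 = (-20/3 + (4 + 1)**2 + 7*(4 + 1))**2 = (-20/3 + 5**2 + 7*5)**2 = (-20/3 + 25 + 35)**2 = (160/3)**2 = 25600/9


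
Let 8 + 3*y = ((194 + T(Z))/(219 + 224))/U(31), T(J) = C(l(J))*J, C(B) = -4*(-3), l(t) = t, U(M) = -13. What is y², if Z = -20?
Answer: 235376964/33166081 ≈ 7.0969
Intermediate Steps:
C(B) = 12
T(J) = 12*J
y = -15342/5759 (y = -8/3 + (((194 + 12*(-20))/(219 + 224))/(-13))/3 = -8/3 + (((194 - 240)/443)*(-1/13))/3 = -8/3 + (-46*1/443*(-1/13))/3 = -8/3 + (-46/443*(-1/13))/3 = -8/3 + (⅓)*(46/5759) = -8/3 + 46/17277 = -15342/5759 ≈ -2.6640)
y² = (-15342/5759)² = 235376964/33166081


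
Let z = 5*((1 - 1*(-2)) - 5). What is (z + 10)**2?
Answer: 0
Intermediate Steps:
z = -10 (z = 5*((1 + 2) - 5) = 5*(3 - 5) = 5*(-2) = -10)
(z + 10)**2 = (-10 + 10)**2 = 0**2 = 0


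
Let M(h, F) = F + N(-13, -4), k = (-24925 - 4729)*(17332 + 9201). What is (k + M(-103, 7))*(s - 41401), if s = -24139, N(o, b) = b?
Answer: 51567499807660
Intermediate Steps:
k = -786809582 (k = -29654*26533 = -786809582)
M(h, F) = -4 + F (M(h, F) = F - 4 = -4 + F)
(k + M(-103, 7))*(s - 41401) = (-786809582 + (-4 + 7))*(-24139 - 41401) = (-786809582 + 3)*(-65540) = -786809579*(-65540) = 51567499807660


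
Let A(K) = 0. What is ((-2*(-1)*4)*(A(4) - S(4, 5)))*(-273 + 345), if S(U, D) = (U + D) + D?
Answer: -8064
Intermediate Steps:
S(U, D) = U + 2*D (S(U, D) = (D + U) + D = U + 2*D)
((-2*(-1)*4)*(A(4) - S(4, 5)))*(-273 + 345) = ((-2*(-1)*4)*(0 - (4 + 2*5)))*(-273 + 345) = ((2*4)*(0 - (4 + 10)))*72 = (8*(0 - 1*14))*72 = (8*(0 - 14))*72 = (8*(-14))*72 = -112*72 = -8064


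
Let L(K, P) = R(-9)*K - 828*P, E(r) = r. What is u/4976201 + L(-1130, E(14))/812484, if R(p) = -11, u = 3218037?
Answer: 1309386815173/2021541846642 ≈ 0.64772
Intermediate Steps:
L(K, P) = -828*P - 11*K (L(K, P) = -11*K - 828*P = -828*P - 11*K)
u/4976201 + L(-1130, E(14))/812484 = 3218037/4976201 + (-828*14 - 11*(-1130))/812484 = 3218037*(1/4976201) + (-11592 + 12430)*(1/812484) = 3218037/4976201 + 838*(1/812484) = 3218037/4976201 + 419/406242 = 1309386815173/2021541846642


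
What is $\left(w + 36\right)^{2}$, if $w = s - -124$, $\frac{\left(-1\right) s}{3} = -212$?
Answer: $633616$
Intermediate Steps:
$s = 636$ ($s = \left(-3\right) \left(-212\right) = 636$)
$w = 760$ ($w = 636 - -124 = 636 + 124 = 760$)
$\left(w + 36\right)^{2} = \left(760 + 36\right)^{2} = 796^{2} = 633616$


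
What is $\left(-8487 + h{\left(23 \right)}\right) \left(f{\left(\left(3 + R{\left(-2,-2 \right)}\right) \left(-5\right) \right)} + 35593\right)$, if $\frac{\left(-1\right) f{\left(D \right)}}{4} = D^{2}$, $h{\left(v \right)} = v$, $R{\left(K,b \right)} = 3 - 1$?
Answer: $-280099152$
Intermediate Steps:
$R{\left(K,b \right)} = 2$ ($R{\left(K,b \right)} = 3 - 1 = 2$)
$f{\left(D \right)} = - 4 D^{2}$
$\left(-8487 + h{\left(23 \right)}\right) \left(f{\left(\left(3 + R{\left(-2,-2 \right)}\right) \left(-5\right) \right)} + 35593\right) = \left(-8487 + 23\right) \left(- 4 \left(\left(3 + 2\right) \left(-5\right)\right)^{2} + 35593\right) = - 8464 \left(- 4 \left(5 \left(-5\right)\right)^{2} + 35593\right) = - 8464 \left(- 4 \left(-25\right)^{2} + 35593\right) = - 8464 \left(\left(-4\right) 625 + 35593\right) = - 8464 \left(-2500 + 35593\right) = \left(-8464\right) 33093 = -280099152$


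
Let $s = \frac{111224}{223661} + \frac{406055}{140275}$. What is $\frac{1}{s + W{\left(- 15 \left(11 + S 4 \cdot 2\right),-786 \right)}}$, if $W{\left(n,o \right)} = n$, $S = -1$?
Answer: $- \frac{6274809355}{261082298184} \approx -0.024034$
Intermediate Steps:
$s = \frac{21284122791}{6274809355}$ ($s = 111224 \cdot \frac{1}{223661} + 406055 \cdot \frac{1}{140275} = \frac{111224}{223661} + \frac{81211}{28055} = \frac{21284122791}{6274809355} \approx 3.392$)
$\frac{1}{s + W{\left(- 15 \left(11 + S 4 \cdot 2\right),-786 \right)}} = \frac{1}{\frac{21284122791}{6274809355} - 15 \left(11 + \left(-1\right) 4 \cdot 2\right)} = \frac{1}{\frac{21284122791}{6274809355} - 15 \left(11 - 8\right)} = \frac{1}{\frac{21284122791}{6274809355} - 45} = \frac{1}{- \frac{261082298184}{6274809355}} = - \frac{6274809355}{261082298184}$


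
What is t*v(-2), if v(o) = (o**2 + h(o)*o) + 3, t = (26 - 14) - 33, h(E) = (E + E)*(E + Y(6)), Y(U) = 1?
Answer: 21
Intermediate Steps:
h(E) = 2*E*(1 + E) (h(E) = (E + E)*(E + 1) = (2*E)*(1 + E) = 2*E*(1 + E))
t = -21 (t = 12 - 33 = -21)
v(o) = 3 + o**2 + 2*o**2*(1 + o) (v(o) = (o**2 + (2*o*(1 + o))*o) + 3 = (o**2 + 2*o**2*(1 + o)) + 3 = 3 + o**2 + 2*o**2*(1 + o))
t*v(-2) = -21*(3 + 2*(-2)**3 + 3*(-2)**2) = -21*(3 + 2*(-8) + 3*4) = -21*(3 - 16 + 12) = -21*(-1) = 21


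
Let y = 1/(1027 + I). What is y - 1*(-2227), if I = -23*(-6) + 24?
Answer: 2647904/1189 ≈ 2227.0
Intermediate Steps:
I = 162 (I = 138 + 24 = 162)
y = 1/1189 (y = 1/(1027 + 162) = 1/1189 ≈ 0.00084104)
y - 1*(-2227) = 1/1189 - 1*(-2227) = 1/1189 + 2227 = 2647904/1189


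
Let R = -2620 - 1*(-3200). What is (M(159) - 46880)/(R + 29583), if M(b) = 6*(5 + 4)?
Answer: -46826/30163 ≈ -1.5524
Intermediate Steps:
M(b) = 54 (M(b) = 6*9 = 54)
R = 580 (R = -2620 + 3200 = 580)
(M(159) - 46880)/(R + 29583) = (54 - 46880)/(580 + 29583) = -46826/30163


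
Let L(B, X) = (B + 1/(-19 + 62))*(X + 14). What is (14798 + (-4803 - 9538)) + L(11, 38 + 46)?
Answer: 66103/43 ≈ 1537.3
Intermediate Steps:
L(B, X) = (14 + X)*(1/43 + B) (L(B, X) = (B + 1/43)*(14 + X) = (1/43 + B)*(14 + X) = (14 + X)*(1/43 + B))
(14798 + (-4803 - 9538)) + L(11, 38 + 46) = (14798 + (-4803 - 9538)) + (14/43 + 14*11 + (38 + 46)/43 + 11*(38 + 46)) = (14798 - 14341) + (14/43 + 154 + (1/43)*84 + 11*84) = 457 + (14/43 + 154 + 84/43 + 924) = 457 + 46452/43 = 66103/43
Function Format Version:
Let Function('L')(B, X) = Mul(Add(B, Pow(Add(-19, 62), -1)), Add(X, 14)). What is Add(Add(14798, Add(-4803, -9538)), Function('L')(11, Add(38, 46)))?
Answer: Rational(66103, 43) ≈ 1537.3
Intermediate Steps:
Function('L')(B, X) = Mul(Add(14, X), Add(Rational(1, 43), B)) (Function('L')(B, X) = Mul(Add(B, Pow(43, -1)), Add(14, X)) = Mul(Add(B, Rational(1, 43)), Add(14, X)) = Mul(Add(Rational(1, 43), B), Add(14, X)) = Mul(Add(14, X), Add(Rational(1, 43), B)))
Add(Add(14798, Add(-4803, -9538)), Function('L')(11, Add(38, 46))) = Add(Add(14798, Add(-4803, -9538)), Add(Rational(14, 43), Mul(14, 11), Mul(Rational(1, 43), Add(38, 46)), Mul(11, Add(38, 46)))) = Add(Add(14798, -14341), Add(Rational(14, 43), 154, Mul(Rational(1, 43), 84), Mul(11, 84))) = Add(457, Add(Rational(14, 43), 154, Rational(84, 43), 924)) = Add(457, Rational(46452, 43)) = Rational(66103, 43)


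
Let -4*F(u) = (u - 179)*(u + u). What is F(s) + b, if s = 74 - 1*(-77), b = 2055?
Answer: 4169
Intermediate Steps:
s = 151 (s = 74 + 77 = 151)
F(u) = -u*(-179 + u)/2 (F(u) = -(u - 179)*(u + u)/4 = -(-179 + u)*2*u/4 = -u*(-179 + u)/2)
F(s) + b = (½)*151*(179 - 1*151) + 2055 = (½)*151*(179 - 151) + 2055 = (½)*151*28 + 2055 = 2114 + 2055 = 4169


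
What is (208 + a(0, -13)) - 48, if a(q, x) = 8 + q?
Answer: 168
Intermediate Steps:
(208 + a(0, -13)) - 48 = (208 + (8 + 0)) - 48 = (208 + 8) - 48 = 216 - 48 = 168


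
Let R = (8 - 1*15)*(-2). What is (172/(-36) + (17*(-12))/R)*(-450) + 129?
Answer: 61853/7 ≈ 8836.1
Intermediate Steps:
R = 14 (R = (8 - 15)*(-2) = -7*(-2) = 14)
(172/(-36) + (17*(-12))/R)*(-450) + 129 = (172/(-36) + (17*(-12))/14)*(-450) + 129 = (172*(-1/36) - 204*1/14)*(-450) + 129 = (-43/9 - 102/7)*(-450) + 129 = -1219/63*(-450) + 129 = 60950/7 + 129 = 61853/7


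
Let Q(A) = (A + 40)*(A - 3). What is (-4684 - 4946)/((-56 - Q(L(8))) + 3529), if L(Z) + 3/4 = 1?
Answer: -17120/6371 ≈ -2.6872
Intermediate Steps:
L(Z) = ¼ (L(Z) = -¾ + 1 = ¼)
Q(A) = (-3 + A)*(40 + A) (Q(A) = (40 + A)*(-3 + A) = (-3 + A)*(40 + A))
(-4684 - 4946)/((-56 - Q(L(8))) + 3529) = (-4684 - 4946)/((-56 - (-120 + (¼)² + 37*(¼))) + 3529) = -9630/((-56 - (-120 + 1/16 + 37/4)) + 3529) = -9630/((-56 - 1*(-1771/16)) + 3529) = -9630/((-56 + 1771/16) + 3529) = -9630/(875/16 + 3529) = -9630/57339/16 = -9630*16/57339 = -17120/6371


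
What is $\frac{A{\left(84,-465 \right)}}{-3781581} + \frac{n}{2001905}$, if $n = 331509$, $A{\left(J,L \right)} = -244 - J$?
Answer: $\frac{1254284760569}{7570365911805} \approx 0.16568$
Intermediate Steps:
$\frac{A{\left(84,-465 \right)}}{-3781581} + \frac{n}{2001905} = \frac{-244 - 84}{-3781581} + \frac{331509}{2001905} = \left(-244 - 84\right) \left(- \frac{1}{3781581}\right) + 331509 \cdot \frac{1}{2001905} = \left(-328\right) \left(- \frac{1}{3781581}\right) + \frac{331509}{2001905} = \frac{328}{3781581} + \frac{331509}{2001905} = \frac{1254284760569}{7570365911805}$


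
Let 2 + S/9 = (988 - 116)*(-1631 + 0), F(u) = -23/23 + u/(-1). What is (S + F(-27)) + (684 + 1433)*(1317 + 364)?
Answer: -9241403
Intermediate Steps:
F(u) = -1 - u (F(u) = -23*1/23 + u*(-1) = -1 - u)
S = -12800106 (S = -18 + 9*((988 - 116)*(-1631 + 0)) = -18 + 9*(872*(-1631)) = -18 + 9*(-1422232) = -18 - 12800088 = -12800106)
(S + F(-27)) + (684 + 1433)*(1317 + 364) = (-12800106 + (-1 - 1*(-27))) + (684 + 1433)*(1317 + 364) = (-12800106 + (-1 + 27)) + 2117*1681 = (-12800106 + 26) + 3558677 = -12800080 + 3558677 = -9241403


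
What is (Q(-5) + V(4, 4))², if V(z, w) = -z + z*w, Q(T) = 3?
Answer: 225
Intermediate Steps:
V(z, w) = -z + w*z
(Q(-5) + V(4, 4))² = (3 + 4*(-1 + 4))² = (3 + 4*3)² = (3 + 12)² = 15² = 225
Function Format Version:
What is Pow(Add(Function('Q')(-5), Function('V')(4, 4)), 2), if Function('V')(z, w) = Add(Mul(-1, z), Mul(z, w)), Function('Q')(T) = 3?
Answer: 225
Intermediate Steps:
Function('V')(z, w) = Add(Mul(-1, z), Mul(w, z))
Pow(Add(Function('Q')(-5), Function('V')(4, 4)), 2) = Pow(Add(3, Mul(4, Add(-1, 4))), 2) = Pow(Add(3, Mul(4, 3)), 2) = Pow(Add(3, 12), 2) = Pow(15, 2) = 225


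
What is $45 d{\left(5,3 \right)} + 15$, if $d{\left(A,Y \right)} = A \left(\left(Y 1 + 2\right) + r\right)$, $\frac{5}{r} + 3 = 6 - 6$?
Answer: $765$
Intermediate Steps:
$r = - \frac{5}{3}$ ($r = \frac{5}{-3 + \left(6 - 6\right)} = \frac{5}{-3 + 0} = \frac{5}{-3} = 5 \left(- \frac{1}{3}\right) = - \frac{5}{3} \approx -1.6667$)
$d{\left(A,Y \right)} = A \left(\frac{1}{3} + Y\right)$ ($d{\left(A,Y \right)} = A \left(\left(Y 1 + 2\right) - \frac{5}{3}\right) = A \left(\left(Y + 2\right) - \frac{5}{3}\right) = A \left(\left(2 + Y\right) - \frac{5}{3}\right) = A \left(\frac{1}{3} + Y\right)$)
$45 d{\left(5,3 \right)} + 15 = 45 \cdot 5 \left(\frac{1}{3} + 3\right) + 15 = 45 \cdot 5 \cdot \frac{10}{3} + 15 = 45 \cdot \frac{50}{3} + 15 = 750 + 15 = 765$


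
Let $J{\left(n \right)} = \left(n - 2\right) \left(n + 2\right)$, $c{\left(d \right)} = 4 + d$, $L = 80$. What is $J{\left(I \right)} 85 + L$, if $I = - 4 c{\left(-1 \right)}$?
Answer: $11980$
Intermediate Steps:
$I = -12$ ($I = - 4 \left(4 - 1\right) = \left(-4\right) 3 = -12$)
$J{\left(n \right)} = \left(-2 + n\right) \left(2 + n\right)$
$J{\left(I \right)} 85 + L = \left(-4 + \left(-12\right)^{2}\right) 85 + 80 = \left(-4 + 144\right) 85 + 80 = 140 \cdot 85 + 80 = 11900 + 80 = 11980$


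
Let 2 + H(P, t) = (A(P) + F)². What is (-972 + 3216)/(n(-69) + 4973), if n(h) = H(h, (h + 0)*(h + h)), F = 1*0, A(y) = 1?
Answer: 51/113 ≈ 0.45133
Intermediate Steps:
F = 0
H(P, t) = -1 (H(P, t) = -2 + (1 + 0)² = -2 + 1² = -2 + 1 = -1)
n(h) = -1
(-972 + 3216)/(n(-69) + 4973) = (-972 + 3216)/(-1 + 4973) = 2244/4972 = 2244*(1/4972) = 51/113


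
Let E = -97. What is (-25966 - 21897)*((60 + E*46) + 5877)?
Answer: -70597925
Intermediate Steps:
(-25966 - 21897)*((60 + E*46) + 5877) = (-25966 - 21897)*((60 - 97*46) + 5877) = -47863*((60 - 4462) + 5877) = -47863*(-4402 + 5877) = -47863*1475 = -70597925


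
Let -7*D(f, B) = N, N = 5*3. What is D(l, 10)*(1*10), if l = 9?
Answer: -150/7 ≈ -21.429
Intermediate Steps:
N = 15
D(f, B) = -15/7 (D(f, B) = -1/7*15 = -15/7)
D(l, 10)*(1*10) = -15*10/7 = -15/7*10 = -150/7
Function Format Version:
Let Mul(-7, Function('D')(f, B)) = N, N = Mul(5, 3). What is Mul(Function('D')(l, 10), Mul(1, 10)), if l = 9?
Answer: Rational(-150, 7) ≈ -21.429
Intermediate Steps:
N = 15
Function('D')(f, B) = Rational(-15, 7) (Function('D')(f, B) = Mul(Rational(-1, 7), 15) = Rational(-15, 7))
Mul(Function('D')(l, 10), Mul(1, 10)) = Mul(Rational(-15, 7), Mul(1, 10)) = Mul(Rational(-15, 7), 10) = Rational(-150, 7)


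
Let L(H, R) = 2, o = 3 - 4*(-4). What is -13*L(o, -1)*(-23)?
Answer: 598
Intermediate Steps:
o = 19 (o = 3 + 16 = 19)
-13*L(o, -1)*(-23) = -13*2*(-23) = -26*(-23) = 598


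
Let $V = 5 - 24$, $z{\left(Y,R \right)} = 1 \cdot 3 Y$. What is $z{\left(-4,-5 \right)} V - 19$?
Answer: $209$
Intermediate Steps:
$z{\left(Y,R \right)} = 3 Y$
$V = -19$ ($V = 5 - 24 = -19$)
$z{\left(-4,-5 \right)} V - 19 = 3 \left(-4\right) \left(-19\right) - 19 = \left(-12\right) \left(-19\right) - 19 = 228 - 19 = 209$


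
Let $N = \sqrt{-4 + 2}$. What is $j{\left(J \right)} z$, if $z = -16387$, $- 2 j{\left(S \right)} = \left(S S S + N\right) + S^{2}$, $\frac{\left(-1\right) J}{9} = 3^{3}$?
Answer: $-117083951523 + \frac{16387 i \sqrt{2}}{2} \approx -1.1708 \cdot 10^{11} + 11587.0 i$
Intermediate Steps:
$N = i \sqrt{2}$ ($N = \sqrt{-2} = i \sqrt{2} \approx 1.4142 i$)
$J = -243$ ($J = - 9 \cdot 3^{3} = \left(-9\right) 27 = -243$)
$j{\left(S \right)} = - \frac{S^{2}}{2} - \frac{S^{3}}{2} - \frac{i \sqrt{2}}{2}$ ($j{\left(S \right)} = - \frac{\left(S S S + i \sqrt{2}\right) + S^{2}}{2} = - \frac{\left(S^{2} S + i \sqrt{2}\right) + S^{2}}{2} = - \frac{\left(S^{3} + i \sqrt{2}\right) + S^{2}}{2} = - \frac{S^{2} + S^{3} + i \sqrt{2}}{2} = - \frac{S^{2}}{2} - \frac{S^{3}}{2} - \frac{i \sqrt{2}}{2}$)
$j{\left(J \right)} z = \left(- \frac{\left(-243\right)^{2}}{2} - \frac{\left(-243\right)^{3}}{2} - \frac{i \sqrt{2}}{2}\right) \left(-16387\right) = \left(\left(- \frac{1}{2}\right) 59049 - - \frac{14348907}{2} - \frac{i \sqrt{2}}{2}\right) \left(-16387\right) = \left(- \frac{59049}{2} + \frac{14348907}{2} - \frac{i \sqrt{2}}{2}\right) \left(-16387\right) = \left(7144929 - \frac{i \sqrt{2}}{2}\right) \left(-16387\right) = -117083951523 + \frac{16387 i \sqrt{2}}{2}$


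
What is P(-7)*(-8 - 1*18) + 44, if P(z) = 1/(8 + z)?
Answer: 18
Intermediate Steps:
P(-7)*(-8 - 1*18) + 44 = (-8 - 1*18)/(8 - 7) + 44 = (-8 - 18)/1 + 44 = 1*(-26) + 44 = -26 + 44 = 18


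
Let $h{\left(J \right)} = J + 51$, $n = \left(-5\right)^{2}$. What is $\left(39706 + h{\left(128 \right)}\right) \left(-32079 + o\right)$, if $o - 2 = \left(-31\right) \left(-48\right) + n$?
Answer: $-1219045140$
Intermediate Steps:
$n = 25$
$h{\left(J \right)} = 51 + J$
$o = 1515$ ($o = 2 + \left(\left(-31\right) \left(-48\right) + 25\right) = 2 + \left(1488 + 25\right) = 2 + 1513 = 1515$)
$\left(39706 + h{\left(128 \right)}\right) \left(-32079 + o\right) = \left(39706 + \left(51 + 128\right)\right) \left(-32079 + 1515\right) = \left(39706 + 179\right) \left(-30564\right) = 39885 \left(-30564\right) = -1219045140$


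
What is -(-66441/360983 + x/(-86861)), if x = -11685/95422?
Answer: 550688711086467/2991989669806186 ≈ 0.18405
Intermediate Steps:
x = -11685/95422 (x = -11685*1/95422 = -11685/95422 ≈ -0.12246)
-(-66441/360983 + x/(-86861)) = -(-66441/360983 - 11685/95422/(-86861)) = -(-66441*1/360983 - 11685/95422*(-1/86861)) = -(-66441/360983 + 11685/8288450342) = -1*(-550688711086467/2991989669806186) = 550688711086467/2991989669806186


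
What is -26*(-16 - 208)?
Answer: 5824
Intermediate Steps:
-26*(-16 - 208) = -26*(-224) = 5824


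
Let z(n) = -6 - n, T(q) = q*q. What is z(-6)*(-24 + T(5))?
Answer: 0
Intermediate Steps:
T(q) = q²
z(-6)*(-24 + T(5)) = (-6 - 1*(-6))*(-24 + 5²) = (-6 + 6)*(-24 + 25) = 0*1 = 0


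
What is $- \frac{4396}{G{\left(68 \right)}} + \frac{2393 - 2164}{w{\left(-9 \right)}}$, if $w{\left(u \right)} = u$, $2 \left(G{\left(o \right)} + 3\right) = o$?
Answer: $- \frac{46663}{279} \approx -167.25$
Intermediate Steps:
$G{\left(o \right)} = -3 + \frac{o}{2}$
$- \frac{4396}{G{\left(68 \right)}} + \frac{2393 - 2164}{w{\left(-9 \right)}} = - \frac{4396}{-3 + \frac{1}{2} \cdot 68} + \frac{2393 - 2164}{-9} = - \frac{4396}{-3 + 34} + \left(2393 - 2164\right) \left(- \frac{1}{9}\right) = - \frac{4396}{31} + 229 \left(- \frac{1}{9}\right) = \left(-4396\right) \frac{1}{31} - \frac{229}{9} = - \frac{4396}{31} - \frac{229}{9} = - \frac{46663}{279}$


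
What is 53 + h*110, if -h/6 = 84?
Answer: -55387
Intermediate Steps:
h = -504 (h = -6*84 = -504)
53 + h*110 = 53 - 504*110 = 53 - 55440 = -55387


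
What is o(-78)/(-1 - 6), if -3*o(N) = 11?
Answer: 11/21 ≈ 0.52381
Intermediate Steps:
o(N) = -11/3 (o(N) = -1/3*11 = -11/3)
o(-78)/(-1 - 6) = -11/3/(-1 - 6) = -11/3/(-7) = -1/7*(-11/3) = 11/21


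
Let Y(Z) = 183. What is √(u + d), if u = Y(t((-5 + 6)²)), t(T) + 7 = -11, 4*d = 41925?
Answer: √42657/2 ≈ 103.27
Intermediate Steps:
d = 41925/4 (d = (¼)*41925 = 41925/4 ≈ 10481.)
t(T) = -18 (t(T) = -7 - 11 = -18)
u = 183
√(u + d) = √(183 + 41925/4) = √(42657/4) = √42657/2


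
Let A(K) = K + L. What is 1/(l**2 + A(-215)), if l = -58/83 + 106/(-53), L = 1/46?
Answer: -316894/65817225 ≈ -0.0048148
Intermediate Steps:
L = 1/46 ≈ 0.021739
A(K) = 1/46 + K (A(K) = K + 1/46 = 1/46 + K)
l = -224/83 (l = -58*1/83 + 106*(-1/53) = -58/83 - 2 = -224/83 ≈ -2.6988)
1/(l**2 + A(-215)) = 1/((-224/83)**2 + (1/46 - 215)) = 1/(50176/6889 - 9889/46) = 1/(-65817225/316894) = -316894/65817225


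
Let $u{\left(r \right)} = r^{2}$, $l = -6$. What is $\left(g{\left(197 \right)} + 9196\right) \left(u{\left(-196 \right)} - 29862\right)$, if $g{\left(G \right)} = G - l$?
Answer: $80399046$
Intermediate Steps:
$g{\left(G \right)} = 6 + G$ ($g{\left(G \right)} = G - -6 = G + 6 = 6 + G$)
$\left(g{\left(197 \right)} + 9196\right) \left(u{\left(-196 \right)} - 29862\right) = \left(\left(6 + 197\right) + 9196\right) \left(\left(-196\right)^{2} - 29862\right) = \left(203 + 9196\right) \left(38416 - 29862\right) = 9399 \cdot 8554 = 80399046$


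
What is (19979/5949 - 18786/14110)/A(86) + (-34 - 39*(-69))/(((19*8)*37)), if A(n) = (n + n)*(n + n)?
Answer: 206220783324767/436438656481320 ≈ 0.47251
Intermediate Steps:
A(n) = 4*n**2 (A(n) = (2*n)*(2*n) = 4*n**2)
(19979/5949 - 18786/14110)/A(86) + (-34 - 39*(-69))/(((19*8)*37)) = (19979/5949 - 18786/14110)/((4*86**2)) + (-34 - 39*(-69))/(((19*8)*37)) = (19979*(1/5949) - 18786*1/14110)/((4*7396)) + (-34 + 2691)/((152*37)) = (19979/5949 - 9393/7055)/29584 + 2657/5624 = (85072888/41970195)*(1/29584) + 2657*(1/5624) = 10634111/155205781110 + 2657/5624 = 206220783324767/436438656481320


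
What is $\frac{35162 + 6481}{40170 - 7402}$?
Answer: $\frac{41643}{32768} \approx 1.2708$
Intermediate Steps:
$\frac{35162 + 6481}{40170 - 7402} = \frac{41643}{32768}$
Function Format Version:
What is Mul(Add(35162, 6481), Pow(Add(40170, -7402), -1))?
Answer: Rational(41643, 32768) ≈ 1.2708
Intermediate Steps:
Mul(Add(35162, 6481), Pow(Add(40170, -7402), -1)) = Mul(41643, Pow(32768, -1)) = Mul(41643, Rational(1, 32768)) = Rational(41643, 32768)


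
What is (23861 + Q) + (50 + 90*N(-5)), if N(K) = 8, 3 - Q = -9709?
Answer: 34343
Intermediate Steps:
Q = 9712 (Q = 3 - 1*(-9709) = 3 + 9709 = 9712)
(23861 + Q) + (50 + 90*N(-5)) = (23861 + 9712) + (50 + 90*8) = 33573 + (50 + 720) = 33573 + 770 = 34343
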